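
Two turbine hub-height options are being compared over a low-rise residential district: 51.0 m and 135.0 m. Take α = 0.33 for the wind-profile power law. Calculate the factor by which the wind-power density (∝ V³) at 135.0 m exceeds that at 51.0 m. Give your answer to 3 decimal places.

2.621

Speed ratio: V_B/V_A = (z_B/z_A)^α = (135.0/51.0)^0.33 = (2.6471)^0.33 = 1.37883
Power-density ratio: P_B/P_A = (V_B/V_A)³ = (1.37883)³ = 2.62142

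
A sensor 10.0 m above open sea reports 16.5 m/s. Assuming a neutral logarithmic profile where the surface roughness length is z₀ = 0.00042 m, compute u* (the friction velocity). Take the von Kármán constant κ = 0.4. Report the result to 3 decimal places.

u* ≈ 0.655 m/s

Log law: V(z) = (u*/κ) · ln(z/z₀) ⇒ u* = κ · V / ln(z/z₀)
u* = 0.4 × 16.5 / ln(10.0/0.00042) = 0.4 × 16.5 / 10.0778
   = 6.6000 / 10.0778 = 0.6549 m/s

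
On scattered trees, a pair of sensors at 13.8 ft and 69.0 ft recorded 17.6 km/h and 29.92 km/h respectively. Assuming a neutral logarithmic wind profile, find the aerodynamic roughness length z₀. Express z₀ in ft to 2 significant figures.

z₀ ≈ 1.4 ft

Log law: V(z) ∝ ln(z/z₀). With r = V₁/V₂ = 17.6/29.92 = 0.58824,
r · ln(z₂/z₀) = ln(z₁/z₀) ⇒ ln z₀ = (ln z₁ − r·ln z₂)/(1 − r)
ln z₀ = (2.62467 − 0.58824×4.23411) / 0.41176 = 0.3255
z₀ = exp(0.3255) = 1.385 ft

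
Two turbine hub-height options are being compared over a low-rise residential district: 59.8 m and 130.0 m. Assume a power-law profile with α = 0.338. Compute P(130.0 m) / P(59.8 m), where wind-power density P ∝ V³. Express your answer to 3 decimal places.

Speed ratio: V_B/V_A = (z_B/z_A)^α = (130.0/59.8)^0.338 = (2.1739)^0.338 = 1.30013
Power-density ratio: P_B/P_A = (V_B/V_A)³ = (1.30013)³ = 2.19768

2.198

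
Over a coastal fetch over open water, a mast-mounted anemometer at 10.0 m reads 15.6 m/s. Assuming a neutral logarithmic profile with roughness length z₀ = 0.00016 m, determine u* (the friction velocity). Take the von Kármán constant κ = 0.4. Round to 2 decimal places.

u* ≈ 0.57 m/s

Log law: V(z) = (u*/κ) · ln(z/z₀) ⇒ u* = κ · V / ln(z/z₀)
u* = 0.4 × 15.6 / ln(10.0/0.00016) = 0.4 × 15.6 / 11.0429
   = 6.2400 / 11.0429 = 0.5651 m/s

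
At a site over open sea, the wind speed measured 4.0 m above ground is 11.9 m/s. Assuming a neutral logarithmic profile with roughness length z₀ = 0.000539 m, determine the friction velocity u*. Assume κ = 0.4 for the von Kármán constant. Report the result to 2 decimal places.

Log law: V(z) = (u*/κ) · ln(z/z₀) ⇒ u* = κ · V / ln(z/z₀)
u* = 0.4 × 11.9 / ln(4.0/0.000539) = 0.4 × 11.9 / 8.9121
   = 4.7600 / 8.9121 = 0.5341 m/s

u* ≈ 0.53 m/s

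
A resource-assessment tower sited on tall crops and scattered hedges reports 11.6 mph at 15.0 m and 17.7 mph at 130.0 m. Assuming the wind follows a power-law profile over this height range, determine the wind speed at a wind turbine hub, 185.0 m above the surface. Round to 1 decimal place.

First find α: α = ln(V₂/V₁)/ln(z₂/z₁) = ln(17.7/11.6)/ln(130.0/15.0) = 0.42256/2.15948 = 0.1957
Extrapolate from 130.0 m to 185.0 m: V₃ = 17.7 × (185.0/130.0)^0.1957 = 17.7 × 1.0715 = 18.9652 mph

19.0 mph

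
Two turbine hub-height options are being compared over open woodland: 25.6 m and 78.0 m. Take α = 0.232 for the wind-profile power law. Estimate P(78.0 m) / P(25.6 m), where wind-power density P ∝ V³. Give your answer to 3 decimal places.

2.172

Speed ratio: V_B/V_A = (z_B/z_A)^α = (78.0/25.6)^0.232 = (3.0469)^0.232 = 1.29495
Power-density ratio: P_B/P_A = (V_B/V_A)³ = (1.29495)³ = 2.17151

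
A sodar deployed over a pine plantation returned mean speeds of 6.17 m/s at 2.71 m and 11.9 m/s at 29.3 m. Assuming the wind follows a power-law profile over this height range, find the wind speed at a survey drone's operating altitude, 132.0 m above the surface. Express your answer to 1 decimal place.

18.0 m/s

First find α: α = ln(V₂/V₁)/ln(z₂/z₁) = ln(11.9/6.17)/ln(29.3/2.71) = 0.65684/2.38064 = 0.2759
Extrapolate from 29.3 m to 132.0 m: V₃ = 11.9 × (132.0/29.3)^0.2759 = 11.9 × 1.5148 = 18.0265 m/s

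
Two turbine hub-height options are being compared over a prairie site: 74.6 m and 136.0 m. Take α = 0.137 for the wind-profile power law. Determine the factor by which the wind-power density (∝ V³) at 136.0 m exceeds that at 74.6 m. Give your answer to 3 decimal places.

1.280

Speed ratio: V_B/V_A = (z_B/z_A)^α = (136.0/74.6)^0.137 = (1.8231)^0.137 = 1.08575
Power-density ratio: P_B/P_A = (V_B/V_A)³ = (1.08575)³ = 1.27994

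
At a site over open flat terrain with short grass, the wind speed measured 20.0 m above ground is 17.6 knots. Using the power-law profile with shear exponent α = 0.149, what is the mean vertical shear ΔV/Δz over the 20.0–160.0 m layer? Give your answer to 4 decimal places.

0.0457 knots/m

Power law: V₂ = V₁ · (z₂/z₁)^α = 17.6 × (8.0000)^0.149 = 23.9924 knots
ΔV/Δz = (23.9924 − 17.6)/(160.0 − 20.0) = 6.3924/140.0000 = 0.04566 knots/m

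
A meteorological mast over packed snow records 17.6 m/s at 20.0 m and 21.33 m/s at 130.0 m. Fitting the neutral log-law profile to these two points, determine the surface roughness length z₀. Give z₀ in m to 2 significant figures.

Log law: V(z) ∝ ln(z/z₀). With r = V₁/V₂ = 17.6/21.33 = 0.82513,
r · ln(z₂/z₀) = ln(z₁/z₀) ⇒ ln z₀ = (ln z₁ − r·ln z₂)/(1 − r)
ln z₀ = (2.99573 − 0.82513×4.86753) / 0.17487 = -5.8364
z₀ = exp(-5.8364) = 0.002919 m

z₀ ≈ 0.0029 m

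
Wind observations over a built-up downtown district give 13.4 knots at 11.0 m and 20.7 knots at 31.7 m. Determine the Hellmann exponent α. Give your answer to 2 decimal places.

α ≈ 0.41

Power law: V₂/V₁ = (z₂/z₁)^α ⇒ α = ln(V₂/V₁) / ln(z₂/z₁)
α = ln(20.7/13.4) / ln(31.7/11.0) = ln(1.5448) / ln(2.8818)
  = 0.43488 / 1.05842 = 0.41088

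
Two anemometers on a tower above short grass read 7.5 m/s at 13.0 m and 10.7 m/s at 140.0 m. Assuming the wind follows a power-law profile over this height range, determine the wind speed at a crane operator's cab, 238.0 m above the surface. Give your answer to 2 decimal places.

11.58 m/s

First find α: α = ln(V₂/V₁)/ln(z₂/z₁) = ln(10.7/7.5)/ln(140.0/13.0) = 0.35534/2.37669 = 0.1495
Extrapolate from 140.0 m to 238.0 m: V₃ = 10.7 × (238.0/140.0)^0.1495 = 10.7 × 1.0826 = 11.5835 m/s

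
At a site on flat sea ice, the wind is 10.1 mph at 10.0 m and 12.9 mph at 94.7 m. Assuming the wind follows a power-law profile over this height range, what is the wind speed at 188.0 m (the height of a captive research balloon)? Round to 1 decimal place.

First find α: α = ln(V₂/V₁)/ln(z₂/z₁) = ln(12.9/10.1)/ln(94.7/10.0) = 0.24469/2.24813 = 0.1088
Extrapolate from 94.7 m to 188.0 m: V₃ = 12.9 × (188.0/94.7)^0.1088 = 12.9 × 1.0775 = 13.8996 mph

13.9 mph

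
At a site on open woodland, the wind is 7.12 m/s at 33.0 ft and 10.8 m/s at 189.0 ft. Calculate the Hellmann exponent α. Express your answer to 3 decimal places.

α ≈ 0.239

Power law: V₂/V₁ = (z₂/z₁)^α ⇒ α = ln(V₂/V₁) / ln(z₂/z₁)
α = ln(10.8/7.12) / ln(189.0/33.0) = ln(1.5169) / ln(5.7273)
  = 0.41664 / 1.74524 = 0.23873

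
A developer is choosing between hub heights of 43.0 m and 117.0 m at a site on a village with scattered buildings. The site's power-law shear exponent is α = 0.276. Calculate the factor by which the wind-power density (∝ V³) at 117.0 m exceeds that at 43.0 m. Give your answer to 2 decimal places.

Speed ratio: V_B/V_A = (z_B/z_A)^α = (117.0/43.0)^0.276 = (2.7209)^0.276 = 1.31820
Power-density ratio: P_B/P_A = (V_B/V_A)³ = (1.31820)³ = 2.29058

2.29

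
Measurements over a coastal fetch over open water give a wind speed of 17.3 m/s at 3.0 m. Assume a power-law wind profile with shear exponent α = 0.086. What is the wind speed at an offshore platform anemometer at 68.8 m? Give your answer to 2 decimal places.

22.65 m/s

Power-law profile: V₂ = V₁ · (z₂/z₁)^α
V₂ = 17.3 × (68.8/3.0)^0.086 = 17.3 × (22.9333)^0.086
    = 17.3 × 1.3092 = 22.6489 m/s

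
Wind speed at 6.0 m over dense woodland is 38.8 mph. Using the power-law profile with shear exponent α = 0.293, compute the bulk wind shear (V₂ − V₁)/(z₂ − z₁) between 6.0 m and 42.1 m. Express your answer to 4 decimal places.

Power law: V₂ = V₁ · (z₂/z₁)^α = 38.8 × (7.0167)^0.293 = 68.6670 mph
ΔV/Δz = (68.6670 − 38.8)/(42.1 − 6.0) = 29.8670/36.1000 = 0.82734 mph/m

0.8273 mph/m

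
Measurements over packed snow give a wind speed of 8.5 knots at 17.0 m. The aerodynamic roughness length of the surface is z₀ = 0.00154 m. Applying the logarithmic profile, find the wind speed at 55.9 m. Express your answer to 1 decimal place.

9.6 knots

Log law: V(z) ∝ ln(z/z₀), so V₂/V₁ = ln(z₂/z₀) / ln(z₁/z₀).
ln(55.9/0.00154) = 10.4995, ln(17.0/0.00154) = 9.3092
V₂ = 8.5 × 10.4995/9.3092 = 8.5 × 1.1279 = 9.5869 knots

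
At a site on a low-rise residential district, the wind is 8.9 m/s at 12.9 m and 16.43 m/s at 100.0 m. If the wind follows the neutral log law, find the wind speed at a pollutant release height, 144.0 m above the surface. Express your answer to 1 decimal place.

17.8 m/s

Log law: V ∝ ln(z/z₀). From the pair, with r = V₁/V₂ = 0.54169,
ln z₀ = (ln z₁ − r·ln z₂)/(1 − r) = (2.5572 − 0.54169×4.6052)/0.45831 = 0.1367 → z₀ = 1.146 m
V₃ = V₁ · ln(z₃/z₀)/ln(z₁/z₀) = 8.9 × 4.8331/2.4205 = 17.7707 m/s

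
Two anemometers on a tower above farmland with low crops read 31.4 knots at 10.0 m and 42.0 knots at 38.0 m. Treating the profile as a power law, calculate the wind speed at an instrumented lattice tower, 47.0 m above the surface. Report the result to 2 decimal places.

43.99 knots

First find α: α = ln(V₂/V₁)/ln(z₂/z₁) = ln(42.0/31.4)/ln(38.0/10.0) = 0.29086/1.33500 = 0.2179
Extrapolate from 38.0 m to 47.0 m: V₃ = 42.0 × (47.0/38.0)^0.2179 = 42.0 × 1.0474 = 43.9908 knots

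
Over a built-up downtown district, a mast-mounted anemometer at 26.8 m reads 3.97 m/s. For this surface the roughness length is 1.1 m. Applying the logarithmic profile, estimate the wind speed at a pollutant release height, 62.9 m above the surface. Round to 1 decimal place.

5.0 m/s

Log law: V(z) ∝ ln(z/z₀), so V₂/V₁ = ln(z₂/z₀) / ln(z₁/z₀).
ln(62.9/1.1) = 4.0462, ln(26.8/1.1) = 3.1931
V₂ = 3.97 × 4.0462/3.1931 = 3.97 × 1.2672 = 5.0307 m/s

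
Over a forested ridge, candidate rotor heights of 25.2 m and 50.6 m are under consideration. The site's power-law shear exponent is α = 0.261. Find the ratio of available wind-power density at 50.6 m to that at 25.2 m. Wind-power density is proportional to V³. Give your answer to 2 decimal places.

1.73

Speed ratio: V_B/V_A = (z_B/z_A)^α = (50.6/25.2)^0.261 = (2.0079)^0.261 = 1.19955
Power-density ratio: P_B/P_A = (V_B/V_A)³ = (1.19955)³ = 1.72605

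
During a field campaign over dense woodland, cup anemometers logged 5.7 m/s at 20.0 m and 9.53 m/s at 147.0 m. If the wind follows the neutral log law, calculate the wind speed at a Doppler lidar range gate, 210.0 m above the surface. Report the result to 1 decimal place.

Log law: V ∝ ln(z/z₀). From the pair, with r = V₁/V₂ = 0.59811,
ln z₀ = (ln z₁ − r·ln z₂)/(1 − r) = (2.9957 − 0.59811×4.9904)/0.40189 = 0.0271 → z₀ = 1.027 m
V₃ = V₁ · ln(z₃/z₀)/ln(z₁/z₀) = 5.7 × 5.3200/2.9686 = 10.2148 m/s

10.2 m/s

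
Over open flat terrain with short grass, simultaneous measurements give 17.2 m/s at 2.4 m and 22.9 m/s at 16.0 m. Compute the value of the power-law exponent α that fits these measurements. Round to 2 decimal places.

Power law: V₂/V₁ = (z₂/z₁)^α ⇒ α = ln(V₂/V₁) / ln(z₂/z₁)
α = ln(22.9/17.2) / ln(16.0/2.4) = ln(1.3314) / ln(6.6667)
  = 0.28623 / 1.89712 = 0.15087

α ≈ 0.15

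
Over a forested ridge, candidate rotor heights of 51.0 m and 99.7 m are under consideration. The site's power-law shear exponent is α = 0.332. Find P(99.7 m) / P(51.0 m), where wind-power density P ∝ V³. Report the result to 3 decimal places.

Speed ratio: V_B/V_A = (z_B/z_A)^α = (99.7/51.0)^0.332 = (1.9549)^0.332 = 1.24926
Power-density ratio: P_B/P_A = (V_B/V_A)³ = (1.24926)³ = 1.94967

1.950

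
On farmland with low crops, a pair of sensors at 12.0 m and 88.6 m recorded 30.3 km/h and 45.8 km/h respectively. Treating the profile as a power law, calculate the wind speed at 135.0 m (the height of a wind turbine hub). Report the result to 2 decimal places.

First find α: α = ln(V₂/V₁)/ln(z₂/z₁) = ln(45.8/30.3)/ln(88.6/12.0) = 0.41314/1.99923 = 0.2066
Extrapolate from 88.6 m to 135.0 m: V₃ = 45.8 × (135.0/88.6)^0.2066 = 45.8 × 1.0909 = 49.9645 km/h

49.96 km/h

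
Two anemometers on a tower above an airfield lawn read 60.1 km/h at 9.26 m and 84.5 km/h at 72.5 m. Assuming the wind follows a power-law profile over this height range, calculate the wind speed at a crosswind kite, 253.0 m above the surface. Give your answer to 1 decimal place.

First find α: α = ln(V₂/V₁)/ln(z₂/z₁) = ln(84.5/60.1)/ln(72.5/9.26) = 0.34074/2.05788 = 0.1656
Extrapolate from 72.5 m to 253.0 m: V₃ = 84.5 × (253.0/72.5)^0.1656 = 84.5 × 1.2299 = 103.9274 km/h

103.9 km/h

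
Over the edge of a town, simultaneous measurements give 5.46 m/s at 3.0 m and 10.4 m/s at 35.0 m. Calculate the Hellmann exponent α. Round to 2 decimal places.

α ≈ 0.26

Power law: V₂/V₁ = (z₂/z₁)^α ⇒ α = ln(V₂/V₁) / ln(z₂/z₁)
α = ln(10.4/5.46) / ln(35.0/3.0) = ln(1.9048) / ln(11.6667)
  = 0.64436 / 2.45674 = 0.26228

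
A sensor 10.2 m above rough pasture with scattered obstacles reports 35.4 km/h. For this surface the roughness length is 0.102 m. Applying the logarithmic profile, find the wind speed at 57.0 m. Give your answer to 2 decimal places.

48.63 km/h

Log law: V(z) ∝ ln(z/z₀), so V₂/V₁ = ln(z₂/z₀) / ln(z₁/z₀).
ln(57.0/0.102) = 6.3258, ln(10.2/0.102) = 4.6052
V₂ = 35.4 × 6.3258/4.6052 = 35.4 × 1.3736 = 48.6268 km/h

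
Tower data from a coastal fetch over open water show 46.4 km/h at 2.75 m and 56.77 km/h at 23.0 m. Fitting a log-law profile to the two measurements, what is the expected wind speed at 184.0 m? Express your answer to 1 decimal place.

Log law: V ∝ ln(z/z₀). From the pair, with r = V₁/V₂ = 0.81733,
ln z₀ = (ln z₁ − r·ln z₂)/(1 − r) = (1.0116 − 0.81733×3.1355)/0.18267 = -8.4916 → z₀ = 0.0002052 m
V₃ = V₁ · ln(z₃/z₀)/ln(z₁/z₀) = 46.4 × 13.7066/9.5032 = 66.9230 km/h

66.9 km/h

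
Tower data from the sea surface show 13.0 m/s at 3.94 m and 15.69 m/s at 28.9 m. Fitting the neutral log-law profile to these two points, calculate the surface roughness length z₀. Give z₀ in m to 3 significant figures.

Log law: V(z) ∝ ln(z/z₀). With r = V₁/V₂ = 13.0/15.69 = 0.82855,
r · ln(z₂/z₀) = ln(z₁/z₀) ⇒ ln z₀ = (ln z₁ − r·ln z₂)/(1 − r)
ln z₀ = (1.37118 − 0.82855×3.36384) / 0.17145 = -8.2588
z₀ = exp(-8.2588) = 0.0002590 m

z₀ ≈ 0.000259 m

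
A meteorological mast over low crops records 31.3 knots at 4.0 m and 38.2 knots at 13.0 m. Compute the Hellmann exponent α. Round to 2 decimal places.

Power law: V₂/V₁ = (z₂/z₁)^α ⇒ α = ln(V₂/V₁) / ln(z₂/z₁)
α = ln(38.2/31.3) / ln(13.0/4.0) = ln(1.2204) / ln(3.2500)
  = 0.19922 / 1.17865 = 0.16902

α ≈ 0.17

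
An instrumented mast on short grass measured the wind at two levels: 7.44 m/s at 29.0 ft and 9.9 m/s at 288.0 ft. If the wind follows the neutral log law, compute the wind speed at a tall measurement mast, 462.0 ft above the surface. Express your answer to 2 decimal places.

10.41 m/s

Log law: V ∝ ln(z/z₀). From the pair, with r = V₁/V₂ = 0.75152,
ln z₀ = (ln z₁ − r·ln z₂)/(1 − r) = (3.3673 − 0.75152×5.6630)/0.24848 = -3.5757 → z₀ = 0.02800 ft
V₃ = V₁ · ln(z₃/z₀)/ln(z₁/z₀) = 7.44 × 9.7113/6.9430 = 10.4064 m/s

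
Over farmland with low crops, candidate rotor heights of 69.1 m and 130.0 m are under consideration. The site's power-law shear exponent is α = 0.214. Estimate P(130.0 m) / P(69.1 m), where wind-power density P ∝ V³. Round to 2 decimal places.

1.50

Speed ratio: V_B/V_A = (z_B/z_A)^α = (130.0/69.1)^0.214 = (1.8813)^0.214 = 1.14482
Power-density ratio: P_B/P_A = (V_B/V_A)³ = (1.14482)³ = 1.50040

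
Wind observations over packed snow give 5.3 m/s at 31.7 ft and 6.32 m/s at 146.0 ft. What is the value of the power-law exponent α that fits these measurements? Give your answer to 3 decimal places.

Power law: V₂/V₁ = (z₂/z₁)^α ⇒ α = ln(V₂/V₁) / ln(z₂/z₁)
α = ln(6.32/5.3) / ln(146.0/31.7) = ln(1.1925) / ln(4.6057)
  = 0.17601 / 1.52729 = 0.11524

α ≈ 0.115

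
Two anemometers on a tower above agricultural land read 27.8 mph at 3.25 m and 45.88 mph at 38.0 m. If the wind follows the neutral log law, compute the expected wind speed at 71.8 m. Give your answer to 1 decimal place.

50.6 mph

Log law: V ∝ ln(z/z₀). From the pair, with r = V₁/V₂ = 0.60593,
ln z₀ = (ln z₁ − r·ln z₂)/(1 − r) = (1.1787 − 0.60593×3.6376)/0.39407 = -2.6022 → z₀ = 0.07411 m
V₃ = V₁ · ln(z₃/z₀)/ln(z₁/z₀) = 27.8 × 6.8761/3.7809 = 50.5586 mph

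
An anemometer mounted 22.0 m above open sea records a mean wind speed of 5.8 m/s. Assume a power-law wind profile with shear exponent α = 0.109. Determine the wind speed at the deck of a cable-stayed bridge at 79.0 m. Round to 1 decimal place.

6.7 m/s

Power-law profile: V₂ = V₁ · (z₂/z₁)^α
V₂ = 5.8 × (79.0/22.0)^0.109 = 5.8 × (3.5909)^0.109
    = 5.8 × 1.1495 = 6.6672 m/s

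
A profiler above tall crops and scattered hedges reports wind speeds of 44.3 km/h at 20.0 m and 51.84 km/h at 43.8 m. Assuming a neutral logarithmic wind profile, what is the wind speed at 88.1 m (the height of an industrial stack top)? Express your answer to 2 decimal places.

Log law: V ∝ ln(z/z₀). From the pair, with r = V₁/V₂ = 0.85455,
ln z₀ = (ln z₁ − r·ln z₂)/(1 − r) = (2.9957 − 0.85455×3.7796)/0.14545 = -1.6099 → z₀ = 0.1999 m
V₃ = V₁ · ln(z₃/z₀)/ln(z₁/z₀) = 44.3 × 6.0884/4.6057 = 58.5618 km/h

58.56 km/h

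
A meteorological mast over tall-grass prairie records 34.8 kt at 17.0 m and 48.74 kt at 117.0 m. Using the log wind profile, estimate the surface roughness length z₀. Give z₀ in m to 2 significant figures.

z₀ ≈ 0.14 m

Log law: V(z) ∝ ln(z/z₀). With r = V₁/V₂ = 34.8/48.74 = 0.71399,
r · ln(z₂/z₀) = ln(z₁/z₀) ⇒ ln z₀ = (ln z₁ − r·ln z₂)/(1 − r)
ln z₀ = (2.83321 − 0.71399×4.76217) / 0.28601 = -1.9823
z₀ = exp(-1.9823) = 0.1378 m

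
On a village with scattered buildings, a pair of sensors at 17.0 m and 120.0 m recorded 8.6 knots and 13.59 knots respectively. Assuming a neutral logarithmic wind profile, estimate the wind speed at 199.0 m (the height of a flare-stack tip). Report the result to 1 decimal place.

Log law: V ∝ ln(z/z₀). From the pair, with r = V₁/V₂ = 0.63282,
ln z₀ = (ln z₁ − r·ln z₂)/(1 − r) = (2.8332 − 0.63282×4.7875)/0.36718 = -0.5349 → z₀ = 0.5857 m
V₃ = V₁ · ln(z₃/z₀)/ln(z₁/z₀) = 8.6 × 5.8282/3.3681 = 14.8815 knots

14.9 knots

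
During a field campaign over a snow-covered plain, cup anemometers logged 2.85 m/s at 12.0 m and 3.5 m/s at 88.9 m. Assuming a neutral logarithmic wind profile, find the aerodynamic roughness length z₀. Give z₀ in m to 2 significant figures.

Log law: V(z) ∝ ln(z/z₀). With r = V₁/V₂ = 2.85/3.5 = 0.81429,
r · ln(z₂/z₀) = ln(z₁/z₀) ⇒ ln z₀ = (ln z₁ − r·ln z₂)/(1 − r)
ln z₀ = (2.48491 − 0.81429×4.48751) / 0.18571 = -6.2957
z₀ = exp(-6.2957) = 0.001844 m

z₀ ≈ 0.0018 m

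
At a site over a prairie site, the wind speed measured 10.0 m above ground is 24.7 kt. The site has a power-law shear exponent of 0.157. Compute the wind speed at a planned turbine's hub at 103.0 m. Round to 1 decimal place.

35.6 kt

Power-law profile: V₂ = V₁ · (z₂/z₁)^α
V₂ = 24.7 × (103.0/10.0)^0.157 = 24.7 × (10.3000)^0.157
    = 24.7 × 1.4422 = 35.6215 kt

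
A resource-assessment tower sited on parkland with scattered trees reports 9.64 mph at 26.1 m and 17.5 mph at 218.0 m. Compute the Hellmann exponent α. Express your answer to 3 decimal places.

α ≈ 0.281

Power law: V₂/V₁ = (z₂/z₁)^α ⇒ α = ln(V₂/V₁) / ln(z₂/z₁)
α = ln(17.5/9.64) / ln(218.0/26.1) = ln(1.8154) / ln(8.3525)
  = 0.59628 / 2.12256 = 0.28092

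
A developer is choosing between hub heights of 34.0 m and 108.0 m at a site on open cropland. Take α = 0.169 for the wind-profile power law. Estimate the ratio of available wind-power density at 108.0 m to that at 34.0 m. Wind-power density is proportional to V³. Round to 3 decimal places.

Speed ratio: V_B/V_A = (z_B/z_A)^α = (108.0/34.0)^0.169 = (3.1765)^0.169 = 1.21571
Power-density ratio: P_B/P_A = (V_B/V_A)³ = (1.21571)³ = 1.79674

1.797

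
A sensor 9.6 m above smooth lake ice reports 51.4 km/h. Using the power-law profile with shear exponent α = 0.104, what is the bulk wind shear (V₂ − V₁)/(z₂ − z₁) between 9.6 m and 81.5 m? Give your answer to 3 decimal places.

0.178 km/h/m

Power law: V₂ = V₁ · (z₂/z₁)^α = 51.4 × (8.4896)^0.104 = 64.2048 km/h
ΔV/Δz = (64.2048 − 51.4)/(81.5 − 9.6) = 12.8048/71.9000 = 0.17809 km/h/m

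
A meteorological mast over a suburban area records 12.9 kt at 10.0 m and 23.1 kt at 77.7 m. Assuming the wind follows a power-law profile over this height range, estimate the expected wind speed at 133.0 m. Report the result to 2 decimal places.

First find α: α = ln(V₂/V₁)/ln(z₂/z₁) = ln(23.1/12.9)/ln(77.7/10.0) = 0.58261/2.05027 = 0.2842
Extrapolate from 77.7 m to 133.0 m: V₃ = 23.1 × (133.0/77.7)^0.2842 = 23.1 × 1.1650 = 26.9119 kt

26.91 kt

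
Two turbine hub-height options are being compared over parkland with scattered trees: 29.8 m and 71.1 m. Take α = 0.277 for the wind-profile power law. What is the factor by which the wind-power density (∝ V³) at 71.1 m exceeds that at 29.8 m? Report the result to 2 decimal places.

Speed ratio: V_B/V_A = (z_B/z_A)^α = (71.1/29.8)^0.277 = (2.3859)^0.277 = 1.27236
Power-density ratio: P_B/P_A = (V_B/V_A)³ = (1.27236)³ = 2.05982

2.06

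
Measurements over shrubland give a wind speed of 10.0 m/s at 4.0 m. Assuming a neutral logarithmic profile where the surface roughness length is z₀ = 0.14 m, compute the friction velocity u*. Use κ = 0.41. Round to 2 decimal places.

u* ≈ 1.22 m/s

Log law: V(z) = (u*/κ) · ln(z/z₀) ⇒ u* = κ · V / ln(z/z₀)
u* = 0.41 × 10.0 / ln(4.0/0.14) = 0.41 × 10.0 / 3.3524
   = 4.1000 / 3.3524 = 1.2230 m/s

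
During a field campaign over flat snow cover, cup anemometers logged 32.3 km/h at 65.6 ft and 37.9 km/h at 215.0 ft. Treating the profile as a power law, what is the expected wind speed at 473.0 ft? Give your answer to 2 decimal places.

42.15 km/h

First find α: α = ln(V₂/V₁)/ln(z₂/z₁) = ln(37.9/32.3)/ln(215.0/65.6) = 0.15988/1.18706 = 0.1347
Extrapolate from 215.0 ft to 473.0 ft: V₃ = 37.9 × (473.0/215.0)^0.1347 = 37.9 × 1.1120 = 42.1463 km/h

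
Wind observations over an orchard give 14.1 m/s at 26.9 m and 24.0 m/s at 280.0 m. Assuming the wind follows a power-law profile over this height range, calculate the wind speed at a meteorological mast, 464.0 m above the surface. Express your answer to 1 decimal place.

26.9 m/s

First find α: α = ln(V₂/V₁)/ln(z₂/z₁) = ln(24.0/14.1)/ln(280.0/26.9) = 0.53188/2.34266 = 0.2270
Extrapolate from 280.0 m to 464.0 m: V₃ = 24.0 × (464.0/280.0)^0.2270 = 24.0 × 1.1215 = 26.9163 m/s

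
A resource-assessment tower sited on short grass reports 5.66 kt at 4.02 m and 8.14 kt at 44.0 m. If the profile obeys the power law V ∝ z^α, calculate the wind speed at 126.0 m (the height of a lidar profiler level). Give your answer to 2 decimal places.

9.55 kt

First find α: α = ln(V₂/V₁)/ln(z₂/z₁) = ln(8.14/5.66)/ln(44.0/4.02) = 0.36337/2.39291 = 0.1519
Extrapolate from 44.0 m to 126.0 m: V₃ = 8.14 × (126.0/44.0)^0.1519 = 8.14 × 1.1732 = 9.5501 kt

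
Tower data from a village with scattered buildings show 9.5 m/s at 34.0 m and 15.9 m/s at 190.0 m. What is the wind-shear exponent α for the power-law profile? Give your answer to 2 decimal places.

Power law: V₂/V₁ = (z₂/z₁)^α ⇒ α = ln(V₂/V₁) / ln(z₂/z₁)
α = ln(15.9/9.5) / ln(190.0/34.0) = ln(1.6737) / ln(5.5882)
  = 0.51503 / 1.72066 = 0.29932

α ≈ 0.30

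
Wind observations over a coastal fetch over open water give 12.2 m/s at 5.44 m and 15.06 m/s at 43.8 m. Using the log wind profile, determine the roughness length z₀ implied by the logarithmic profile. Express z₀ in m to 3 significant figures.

z₀ ≈ 0.000744 m

Log law: V(z) ∝ ln(z/z₀). With r = V₁/V₂ = 12.2/15.06 = 0.81009,
r · ln(z₂/z₀) = ln(z₁/z₀) ⇒ ln z₀ = (ln z₁ − r·ln z₂)/(1 − r)
ln z₀ = (1.69378 − 0.81009×3.77963) / 0.18991 = -7.2039
z₀ = exp(-7.2039) = 0.0007437 m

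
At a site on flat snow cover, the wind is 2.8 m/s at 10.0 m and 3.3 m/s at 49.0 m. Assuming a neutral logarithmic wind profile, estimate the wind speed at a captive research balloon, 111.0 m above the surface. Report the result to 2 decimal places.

3.56 m/s

Log law: V ∝ ln(z/z₀). From the pair, with r = V₁/V₂ = 0.84848,
ln z₀ = (ln z₁ − r·ln z₂)/(1 − r) = (2.3026 − 0.84848×3.8918)/0.15152 = -6.5971 → z₀ = 0.001364 m
V₃ = V₁ · ln(z₃/z₀)/ln(z₁/z₀) = 2.8 × 11.3067/8.8997 = 3.5573 m/s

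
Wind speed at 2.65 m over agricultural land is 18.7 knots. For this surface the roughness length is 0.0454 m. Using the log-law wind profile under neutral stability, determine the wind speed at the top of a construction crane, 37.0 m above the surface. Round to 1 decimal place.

30.8 knots

Log law: V(z) ∝ ln(z/z₀), so V₂/V₁ = ln(z₂/z₀) / ln(z₁/z₀).
ln(37.0/0.0454) = 6.7032, ln(2.65/0.0454) = 4.0668
V₂ = 18.7 × 6.7032/4.0668 = 18.7 × 1.6483 = 30.8225 knots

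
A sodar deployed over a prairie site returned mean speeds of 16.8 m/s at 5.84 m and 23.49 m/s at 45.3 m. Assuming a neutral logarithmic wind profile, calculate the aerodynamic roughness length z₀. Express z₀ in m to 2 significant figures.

Log law: V(z) ∝ ln(z/z₀). With r = V₁/V₂ = 16.8/23.49 = 0.71520,
r · ln(z₂/z₀) = ln(z₁/z₀) ⇒ ln z₀ = (ln z₁ − r·ln z₂)/(1 − r)
ln z₀ = (1.76473 − 0.71520×3.81331) / 0.28480 = -3.3797
z₀ = exp(-3.3797) = 0.03406 m

z₀ ≈ 0.034 m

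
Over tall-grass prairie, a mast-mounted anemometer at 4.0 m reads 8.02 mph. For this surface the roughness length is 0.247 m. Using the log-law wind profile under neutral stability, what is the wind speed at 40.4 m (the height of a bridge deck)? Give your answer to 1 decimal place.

Log law: V(z) ∝ ln(z/z₀), so V₂/V₁ = ln(z₂/z₀) / ln(z₁/z₀).
ln(40.4/0.247) = 5.0972, ln(4.0/0.247) = 2.7847
V₂ = 8.02 × 5.0972/2.7847 = 8.02 × 1.8305 = 14.6802 mph

14.7 mph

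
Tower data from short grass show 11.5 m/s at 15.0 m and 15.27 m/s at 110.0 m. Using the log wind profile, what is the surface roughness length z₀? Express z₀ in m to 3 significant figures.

z₀ ≈ 0.0344 m

Log law: V(z) ∝ ln(z/z₀). With r = V₁/V₂ = 11.5/15.27 = 0.75311,
r · ln(z₂/z₀) = ln(z₁/z₀) ⇒ ln z₀ = (ln z₁ − r·ln z₂)/(1 − r)
ln z₀ = (2.70805 − 0.75311×4.70048) / 0.24689 = -3.3697
z₀ = exp(-3.3697) = 0.03440 m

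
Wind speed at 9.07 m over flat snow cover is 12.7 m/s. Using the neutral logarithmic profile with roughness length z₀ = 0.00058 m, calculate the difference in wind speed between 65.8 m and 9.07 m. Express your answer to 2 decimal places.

Log law: V₂ = V₁ · ln(z₂/z₀)/ln(z₁/z₀) = 12.7 × 11.6391/9.6575 = 15.3060 m/s
ΔV = 15.3060 − 12.7 = 2.6060 m/s

2.61 m/s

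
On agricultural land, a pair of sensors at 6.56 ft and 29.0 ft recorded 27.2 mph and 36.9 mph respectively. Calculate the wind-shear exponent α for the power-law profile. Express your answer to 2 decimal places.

α ≈ 0.21

Power law: V₂/V₁ = (z₂/z₁)^α ⇒ α = ln(V₂/V₁) / ln(z₂/z₁)
α = ln(36.9/27.2) / ln(29.0/6.56) = ln(1.3566) / ln(4.4207)
  = 0.30499 / 1.48631 = 0.20520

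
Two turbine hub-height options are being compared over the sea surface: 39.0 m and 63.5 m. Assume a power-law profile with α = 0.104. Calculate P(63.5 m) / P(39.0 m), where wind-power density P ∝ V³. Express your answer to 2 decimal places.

1.16

Speed ratio: V_B/V_A = (z_B/z_A)^α = (63.5/39.0)^0.104 = (1.6282)^0.104 = 1.05200
Power-density ratio: P_B/P_A = (V_B/V_A)³ = (1.05200)³ = 1.16427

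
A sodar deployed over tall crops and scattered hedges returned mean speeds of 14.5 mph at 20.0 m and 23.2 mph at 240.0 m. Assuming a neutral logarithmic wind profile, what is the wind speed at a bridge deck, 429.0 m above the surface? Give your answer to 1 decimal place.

25.2 mph

Log law: V ∝ ln(z/z₀). From the pair, with r = V₁/V₂ = 0.62500,
ln z₀ = (ln z₁ − r·ln z₂)/(1 − r) = (2.9957 − 0.62500×5.4806)/0.37500 = -1.1458 → z₀ = 0.3180 m
V₃ = V₁ · ln(z₃/z₀)/ln(z₁/z₀) = 14.5 × 7.2072/4.1415 = 25.2335 mph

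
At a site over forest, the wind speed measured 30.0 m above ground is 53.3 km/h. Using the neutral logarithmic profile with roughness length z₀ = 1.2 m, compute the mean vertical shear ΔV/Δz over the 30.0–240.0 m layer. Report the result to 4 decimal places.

Log law: V₂ = V₁ · ln(z₂/z₀)/ln(z₁/z₀) = 53.3 × 5.2983/3.2189 = 87.7326 km/h
ΔV/Δz = (87.7326 − 53.3)/(240.0 − 30.0) = 34.4326/210.0000 = 0.16396 km/h/m

0.1640 km/h/m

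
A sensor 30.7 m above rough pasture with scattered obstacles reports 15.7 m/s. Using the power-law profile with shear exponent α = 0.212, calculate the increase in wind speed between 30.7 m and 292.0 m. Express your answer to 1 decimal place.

9.6 m/s

Power law: V₂ = V₁ · (z₂/z₁)^α = 15.7 × (9.5114)^0.212 = 25.3097 m/s
ΔV = 25.3097 − 15.7 = 9.6097 m/s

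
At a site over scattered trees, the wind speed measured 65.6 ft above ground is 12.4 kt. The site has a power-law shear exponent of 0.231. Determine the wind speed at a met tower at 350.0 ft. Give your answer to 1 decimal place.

18.3 kt

Power-law profile: V₂ = V₁ · (z₂/z₁)^α
V₂ = 12.4 × (350.0/65.6)^0.231 = 12.4 × (5.3354)^0.231
    = 12.4 × 1.4722 = 18.2556 kt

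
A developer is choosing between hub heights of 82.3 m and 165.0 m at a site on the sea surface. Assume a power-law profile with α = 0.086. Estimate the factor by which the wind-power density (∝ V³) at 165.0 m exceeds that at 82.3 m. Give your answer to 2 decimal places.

Speed ratio: V_B/V_A = (z_B/z_A)^α = (165.0/82.3)^0.086 = (2.0049)^0.086 = 1.06164
Power-density ratio: P_B/P_A = (V_B/V_A)³ = (1.06164)³ = 1.19657

1.20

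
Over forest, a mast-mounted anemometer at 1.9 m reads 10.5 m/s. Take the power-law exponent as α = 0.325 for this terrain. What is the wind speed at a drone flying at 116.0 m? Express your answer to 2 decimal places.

39.95 m/s

Power-law profile: V₂ = V₁ · (z₂/z₁)^α
V₂ = 10.5 × (116.0/1.9)^0.325 = 10.5 × (61.0526)^0.325
    = 10.5 × 3.8050 = 39.9524 m/s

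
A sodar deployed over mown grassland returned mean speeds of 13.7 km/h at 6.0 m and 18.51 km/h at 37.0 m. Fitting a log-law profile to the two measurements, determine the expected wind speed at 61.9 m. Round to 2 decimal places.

19.87 km/h

Log law: V ∝ ln(z/z₀). From the pair, with r = V₁/V₂ = 0.74014,
ln z₀ = (ln z₁ − r·ln z₂)/(1 − r) = (1.7918 − 0.74014×3.6109)/0.25986 = -3.3896 → z₀ = 0.03372 m
V₃ = V₁ · ln(z₃/z₀)/ln(z₁/z₀) = 13.7 × 7.5151/5.1814 = 19.8706 km/h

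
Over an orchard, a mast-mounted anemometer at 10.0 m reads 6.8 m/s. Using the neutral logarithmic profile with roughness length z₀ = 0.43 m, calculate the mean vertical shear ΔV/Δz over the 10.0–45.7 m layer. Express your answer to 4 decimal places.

Log law: V₂ = V₁ · ln(z₂/z₀)/ln(z₁/z₀) = 6.8 × 4.6661/3.1466 = 10.0838 m/s
ΔV/Δz = (10.0838 − 6.8)/(45.7 − 10.0) = 3.2838/35.7000 = 0.09198 m/s/m

0.0920 m/s/m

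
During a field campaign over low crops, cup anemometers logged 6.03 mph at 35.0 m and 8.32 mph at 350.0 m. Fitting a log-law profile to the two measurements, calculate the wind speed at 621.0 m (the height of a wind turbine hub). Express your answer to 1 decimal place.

Log law: V ∝ ln(z/z₀). From the pair, with r = V₁/V₂ = 0.72476,
ln z₀ = (ln z₁ − r·ln z₂)/(1 − r) = (3.5553 − 0.72476×5.8579)/0.27524 = -2.5078 → z₀ = 0.08145 m
V₃ = V₁ · ln(z₃/z₀)/ln(z₁/z₀) = 6.03 × 8.9391/6.0631 = 8.8903 mph

8.9 mph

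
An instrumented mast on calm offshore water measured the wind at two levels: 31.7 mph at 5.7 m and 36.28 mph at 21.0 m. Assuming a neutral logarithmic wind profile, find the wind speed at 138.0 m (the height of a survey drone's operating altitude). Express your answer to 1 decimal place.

42.9 mph

Log law: V ∝ ln(z/z₀). From the pair, with r = V₁/V₂ = 0.87376,
ln z₀ = (ln z₁ − r·ln z₂)/(1 − r) = (1.7405 − 0.87376×3.0445)/0.12624 = -7.2854 → z₀ = 0.0006855 m
V₃ = V₁ · ln(z₃/z₀)/ln(z₁/z₀) = 31.7 × 12.2127/9.0259 = 42.8924 mph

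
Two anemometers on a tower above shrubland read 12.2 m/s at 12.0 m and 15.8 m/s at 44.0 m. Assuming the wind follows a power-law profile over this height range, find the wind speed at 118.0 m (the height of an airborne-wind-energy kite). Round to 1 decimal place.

19.2 m/s

First find α: α = ln(V₂/V₁)/ln(z₂/z₁) = ln(15.8/12.2)/ln(44.0/12.0) = 0.25857/1.29928 = 0.1990
Extrapolate from 44.0 m to 118.0 m: V₃ = 15.8 × (118.0/44.0)^0.1990 = 15.8 × 1.2169 = 19.2274 m/s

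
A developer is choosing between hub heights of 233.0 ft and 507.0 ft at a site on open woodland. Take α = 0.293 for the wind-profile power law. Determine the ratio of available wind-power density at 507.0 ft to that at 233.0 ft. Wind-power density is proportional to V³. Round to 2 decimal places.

1.98

Speed ratio: V_B/V_A = (z_B/z_A)^α = (507.0/233.0)^0.293 = (2.1760)^0.293 = 1.25583
Power-density ratio: P_B/P_A = (V_B/V_A)³ = (1.25583)³ = 1.98060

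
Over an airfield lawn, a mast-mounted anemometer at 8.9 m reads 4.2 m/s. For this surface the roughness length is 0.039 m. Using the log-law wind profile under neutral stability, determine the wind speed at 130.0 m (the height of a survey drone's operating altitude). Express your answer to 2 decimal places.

Log law: V(z) ∝ ln(z/z₀), so V₂/V₁ = ln(z₂/z₀) / ln(z₁/z₀).
ln(130.0/0.039) = 8.1117, ln(8.9/0.039) = 5.4302
V₂ = 4.2 × 8.1117/5.4302 = 4.2 × 1.4938 = 6.2740 m/s

6.27 m/s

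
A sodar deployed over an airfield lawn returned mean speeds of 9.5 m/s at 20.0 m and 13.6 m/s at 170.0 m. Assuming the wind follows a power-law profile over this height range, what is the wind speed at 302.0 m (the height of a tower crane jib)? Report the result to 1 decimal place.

First find α: α = ln(V₂/V₁)/ln(z₂/z₁) = ln(13.6/9.5)/ln(170.0/20.0) = 0.35878/2.14007 = 0.1676
Extrapolate from 170.0 m to 302.0 m: V₃ = 13.6 × (302.0/170.0)^0.1676 = 13.6 × 1.1011 = 14.9753 m/s

15.0 m/s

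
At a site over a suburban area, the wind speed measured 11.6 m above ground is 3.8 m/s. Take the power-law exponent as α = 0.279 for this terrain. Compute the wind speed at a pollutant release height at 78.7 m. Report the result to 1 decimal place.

6.5 m/s

Power-law profile: V₂ = V₁ · (z₂/z₁)^α
V₂ = 3.8 × (78.7/11.6)^0.279 = 3.8 × (6.7845)^0.279
    = 3.8 × 1.7061 = 6.4830 m/s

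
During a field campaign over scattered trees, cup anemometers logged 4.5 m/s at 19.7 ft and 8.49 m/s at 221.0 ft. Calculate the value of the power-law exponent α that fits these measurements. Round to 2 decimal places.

α ≈ 0.26

Power law: V₂/V₁ = (z₂/z₁)^α ⇒ α = ln(V₂/V₁) / ln(z₂/z₁)
α = ln(8.49/4.5) / ln(221.0/19.7) = ln(1.8867) / ln(11.2183)
  = 0.63481 / 2.41754 = 0.26259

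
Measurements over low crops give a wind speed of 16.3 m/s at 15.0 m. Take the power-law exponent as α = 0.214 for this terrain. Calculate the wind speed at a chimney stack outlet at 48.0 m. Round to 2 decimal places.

20.91 m/s

Power-law profile: V₂ = V₁ · (z₂/z₁)^α
V₂ = 16.3 × (48.0/15.0)^0.214 = 16.3 × (3.2000)^0.214
    = 16.3 × 1.2826 = 20.9069 m/s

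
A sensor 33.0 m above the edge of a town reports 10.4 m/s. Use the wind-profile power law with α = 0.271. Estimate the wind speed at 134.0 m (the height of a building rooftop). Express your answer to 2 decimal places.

15.20 m/s

Power-law profile: V₂ = V₁ · (z₂/z₁)^α
V₂ = 10.4 × (134.0/33.0)^0.271 = 10.4 × (4.0606)^0.271
    = 10.4 × 1.4619 = 15.2041 m/s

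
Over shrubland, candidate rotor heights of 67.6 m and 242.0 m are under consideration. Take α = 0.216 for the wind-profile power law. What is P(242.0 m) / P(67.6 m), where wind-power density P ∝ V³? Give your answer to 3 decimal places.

2.285

Speed ratio: V_B/V_A = (z_B/z_A)^α = (242.0/67.6)^0.216 = (3.5799)^0.216 = 1.31715
Power-density ratio: P_B/P_A = (V_B/V_A)³ = (1.31715)³ = 2.28511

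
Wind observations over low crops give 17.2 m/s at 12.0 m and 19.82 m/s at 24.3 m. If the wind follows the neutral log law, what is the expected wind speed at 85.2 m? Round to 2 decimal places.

Log law: V ∝ ln(z/z₀). From the pair, with r = V₁/V₂ = 0.86781,
ln z₀ = (ln z₁ − r·ln z₂)/(1 − r) = (2.4849 − 0.86781×3.1905)/0.13219 = -2.1471 → z₀ = 0.1168 m
V₃ = V₁ · ln(z₃/z₀)/ln(z₁/z₀) = 17.2 × 6.5921/4.6320 = 24.4784 m/s

24.48 m/s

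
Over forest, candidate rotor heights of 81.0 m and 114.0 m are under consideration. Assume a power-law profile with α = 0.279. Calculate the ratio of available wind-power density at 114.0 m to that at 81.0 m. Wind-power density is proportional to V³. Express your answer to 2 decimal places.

Speed ratio: V_B/V_A = (z_B/z_A)^α = (114.0/81.0)^0.279 = (1.4074)^0.279 = 1.10004
Power-density ratio: P_B/P_A = (V_B/V_A)³ = (1.10004)³ = 1.33115

1.33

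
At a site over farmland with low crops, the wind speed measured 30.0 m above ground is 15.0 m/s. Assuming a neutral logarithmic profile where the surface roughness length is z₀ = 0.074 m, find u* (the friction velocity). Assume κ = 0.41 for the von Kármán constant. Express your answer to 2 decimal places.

Log law: V(z) = (u*/κ) · ln(z/z₀) ⇒ u* = κ · V / ln(z/z₀)
u* = 0.41 × 15.0 / ln(30.0/0.074) = 0.41 × 15.0 / 6.0049
   = 6.1500 / 6.0049 = 1.0242 m/s

u* ≈ 1.02 m/s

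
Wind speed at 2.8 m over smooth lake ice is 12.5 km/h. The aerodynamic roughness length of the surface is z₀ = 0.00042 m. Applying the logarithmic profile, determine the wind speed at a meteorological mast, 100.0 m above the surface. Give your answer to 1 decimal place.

Log law: V(z) ∝ ln(z/z₀), so V₂/V₁ = ln(z₂/z₀) / ln(z₁/z₀).
ln(100.0/0.00042) = 12.3804, ln(2.8/0.00042) = 8.8049
V₂ = 12.5 × 12.3804/8.8049 = 12.5 × 1.4061 = 17.5761 km/h

17.6 km/h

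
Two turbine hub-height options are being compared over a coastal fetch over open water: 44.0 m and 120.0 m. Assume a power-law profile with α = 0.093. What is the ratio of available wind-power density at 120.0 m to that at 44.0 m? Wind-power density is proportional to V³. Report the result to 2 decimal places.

Speed ratio: V_B/V_A = (z_B/z_A)^α = (120.0/44.0)^0.093 = (2.7273)^0.093 = 1.09780
Power-density ratio: P_B/P_A = (V_B/V_A)³ = (1.09780)³ = 1.32303

1.32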